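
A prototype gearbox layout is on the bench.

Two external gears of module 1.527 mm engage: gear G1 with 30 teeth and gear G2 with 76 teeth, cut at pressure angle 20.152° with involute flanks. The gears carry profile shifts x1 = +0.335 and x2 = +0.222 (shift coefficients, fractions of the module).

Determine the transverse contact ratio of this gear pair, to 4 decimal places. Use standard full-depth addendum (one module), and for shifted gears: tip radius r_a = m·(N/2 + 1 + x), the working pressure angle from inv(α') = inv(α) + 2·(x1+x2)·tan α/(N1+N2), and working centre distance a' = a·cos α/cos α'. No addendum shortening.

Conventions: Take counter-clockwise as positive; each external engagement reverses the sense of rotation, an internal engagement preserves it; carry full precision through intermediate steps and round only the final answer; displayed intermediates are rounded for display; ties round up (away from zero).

1.6328

topology: single-mesh involute geometry — m = 1.527, 30T/76T pair
base radii: r_b1 = 21.502801, r_b2 = 54.473763
tip radii: r_a1 = 24.943545, r_a2 = 59.891994
inv(α') = inv(20.152°) + 2·(+0.335+0.222)·tan α/(30+76) = 0.01911546  ⇒  α' = 21.66505°
a' = a·cos α / cos α' = 80.9310·cos 20.152°/cos 21.66505° = 81.751671
action lengths: √(r_a1²−r_b1²) = 12.641597, √(r_a2²−r_b2²) = 24.892974
base pitch p_b = π·m·cos α = 4.503536
CR = (12.641597 + 24.892974 − 81.751671·sin 21.66505°)/4.503536 = 1.632826
contact ratio ≈ 1.6328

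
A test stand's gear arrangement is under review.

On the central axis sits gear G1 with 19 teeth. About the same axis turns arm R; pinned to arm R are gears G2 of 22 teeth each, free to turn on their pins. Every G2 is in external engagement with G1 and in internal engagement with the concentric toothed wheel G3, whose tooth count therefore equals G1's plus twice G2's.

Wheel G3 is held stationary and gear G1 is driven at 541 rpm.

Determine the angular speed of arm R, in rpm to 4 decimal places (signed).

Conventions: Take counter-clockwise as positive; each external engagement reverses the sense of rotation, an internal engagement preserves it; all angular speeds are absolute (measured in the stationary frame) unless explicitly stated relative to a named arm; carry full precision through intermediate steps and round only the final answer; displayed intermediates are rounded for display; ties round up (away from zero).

topology: planetary set — G1 19T / G2 22T / G3 63T, arm = carrier (Willis)
normalise by the input: solve with ω_sun = 1, then scale by 541 rpm
ring teeth: 19 + 2·22 = 63
19(ω_sun−ω_arm) = −63(ω_ring−ω_arm),  ω_ring = 0, ω_sun = 1
19(1−ω_arm) = −63(0−ω_arm)  ⇒  82·ω_arm = 19  ⇒  ω_arm = 19/82
scale: ω_arm = 19/82 × 541 rpm = +125.3537 rpm

+125.3537 rpm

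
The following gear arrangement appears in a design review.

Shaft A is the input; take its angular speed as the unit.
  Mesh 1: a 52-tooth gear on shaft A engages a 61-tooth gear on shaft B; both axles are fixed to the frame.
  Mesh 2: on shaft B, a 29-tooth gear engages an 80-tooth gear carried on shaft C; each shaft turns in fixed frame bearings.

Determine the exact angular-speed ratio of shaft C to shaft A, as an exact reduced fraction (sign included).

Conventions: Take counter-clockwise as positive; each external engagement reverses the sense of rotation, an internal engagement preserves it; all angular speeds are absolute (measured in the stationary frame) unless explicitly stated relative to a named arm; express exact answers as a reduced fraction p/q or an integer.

377/1220

class = fixed-axis compound train [2 meshes; 2 ratios multiply, 2 sense flips]
mesh 1 [52T→61T]: running ratio 52/61, sense −
mesh 2 [29T→80T]: running ratio 377/1220, sense +
ω_out/ω_in = 377/1220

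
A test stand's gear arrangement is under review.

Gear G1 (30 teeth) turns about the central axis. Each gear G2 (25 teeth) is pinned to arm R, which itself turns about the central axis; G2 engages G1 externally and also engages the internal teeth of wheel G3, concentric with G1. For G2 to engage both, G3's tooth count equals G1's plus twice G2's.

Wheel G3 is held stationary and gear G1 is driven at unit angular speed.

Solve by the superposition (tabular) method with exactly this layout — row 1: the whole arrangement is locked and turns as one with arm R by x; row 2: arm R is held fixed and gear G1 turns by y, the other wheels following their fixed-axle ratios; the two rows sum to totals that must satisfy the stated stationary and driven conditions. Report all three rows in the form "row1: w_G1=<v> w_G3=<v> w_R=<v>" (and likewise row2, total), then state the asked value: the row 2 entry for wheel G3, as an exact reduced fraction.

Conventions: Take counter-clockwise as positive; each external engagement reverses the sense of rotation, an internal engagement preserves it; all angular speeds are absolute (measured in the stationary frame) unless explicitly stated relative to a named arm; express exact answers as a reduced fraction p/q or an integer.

row1: w_G1=3/11 w_G3=3/11 w_R=3/11
row2: w_G1=8/11 w_G3=-3/11 w_R=0
total: w_G1=1 w_G3=0 w_R=3/11
asked value: -3/11

recognized (axles ride arm R): planetary set, 30/25/80 teeth
row 1 — lock + rotate with arm: ω_sun = ω_ring = ω_arm = x
superposition row 2 [arm held]: sun y, ring −(30/80)·y, arm 0
boundary: total ω_ring = x − (30/80)·y = 0 and total ω_sun = x + y = 1  ⇒  y = 8/11, x = 3/11
row 2 ring = −(30/80)·8/11 = -3/11
totals (row 1 + row 2): sun 3/11 + 8/11 = 1, ring 3/11 + (-3/11) = 0, arm 3/11 + 0 = 3/11
asked cell (row2, ring) = -3/11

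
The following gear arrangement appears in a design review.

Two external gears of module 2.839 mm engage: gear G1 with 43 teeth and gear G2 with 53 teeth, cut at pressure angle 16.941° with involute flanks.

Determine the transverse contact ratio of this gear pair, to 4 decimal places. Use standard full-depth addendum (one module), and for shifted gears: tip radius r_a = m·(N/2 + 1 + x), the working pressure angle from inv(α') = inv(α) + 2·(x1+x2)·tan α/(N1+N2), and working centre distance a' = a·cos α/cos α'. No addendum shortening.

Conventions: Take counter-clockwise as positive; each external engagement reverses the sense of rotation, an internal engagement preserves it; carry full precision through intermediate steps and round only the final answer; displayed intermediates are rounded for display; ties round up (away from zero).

1.9289

single-mesh involute tooth geometry (43T engaging 53T at module 2.839)
base radii: r_b1 = 58.389754, r_b2 = 71.968766
tip radii: r_a1 = 63.877500, r_a2 = 78.072500
no profile shift: α' = α, a' = a
action lengths: √(r_a1²−r_b1²) = 25.903121, √(r_a2²−r_b2²) = 30.262385
base pitch p_b = π·m·cos α = 8.531945
CR = (25.903121 + 30.262385 − 136.272000·sin 16.94100°)/8.531945 = 1.928944
contact ratio ≈ 1.9289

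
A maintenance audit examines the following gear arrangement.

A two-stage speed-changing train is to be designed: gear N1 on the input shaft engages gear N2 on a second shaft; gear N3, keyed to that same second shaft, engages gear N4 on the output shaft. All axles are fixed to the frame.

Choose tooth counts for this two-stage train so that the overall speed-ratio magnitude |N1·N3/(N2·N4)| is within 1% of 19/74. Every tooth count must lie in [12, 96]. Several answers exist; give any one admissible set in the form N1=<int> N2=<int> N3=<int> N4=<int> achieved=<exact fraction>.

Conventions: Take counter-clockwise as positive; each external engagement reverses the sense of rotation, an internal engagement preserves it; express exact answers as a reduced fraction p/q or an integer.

2-stage fixed-axis compound train for ratio 19/74
target = 19/74 in lowest terms: an exact hit needs N1·N3 = k·19 and N2·N4 = k·74 for one integer k, every count in [12, 96]; additionally prefer no 1:1 stage (N1 ≠ N2, N3 ≠ N4)
k = 1…11: no 1:1-free in-range split of k·19 and k·74 into factor pairs; take k = 12
k = 12: N1·N3 = 228 = 12·19, N2·N4 = 888 = 74·12
achieved = 12·19/(74·12) = 19/74; |achieved − target| = 0 ≤ 19/7400 ✓

N1=12 N2=74 N3=19 N4=12 achieved=19/74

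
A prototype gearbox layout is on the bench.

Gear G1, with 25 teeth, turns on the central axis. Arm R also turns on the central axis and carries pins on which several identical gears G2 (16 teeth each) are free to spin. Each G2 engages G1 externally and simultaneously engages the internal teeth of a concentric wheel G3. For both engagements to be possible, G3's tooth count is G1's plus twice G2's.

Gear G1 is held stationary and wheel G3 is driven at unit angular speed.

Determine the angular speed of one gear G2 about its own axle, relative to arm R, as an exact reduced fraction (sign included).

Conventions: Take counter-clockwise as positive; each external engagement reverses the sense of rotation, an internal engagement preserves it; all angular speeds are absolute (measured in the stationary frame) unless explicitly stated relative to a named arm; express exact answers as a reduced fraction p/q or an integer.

topology: planetary set — G1 25T / G2 16T / G3 57T, arm = carrier (Willis)
ring teeth: 25 + 2·16 = 57
25(ω_sun−ω_arm) = −57(ω_ring−ω_arm),  ω_sun = 0, ω_ring = 1
25(0−ω_arm) = −57(1−ω_arm)  ⇒  82·ω_arm = 57  ⇒  ω_arm = 57/82
sun–planet mesh: 25·(0−57/82) = −16·(ω_p−ω_arm)  ⇒  ω_p−ω_arm = 1425/1312
exact speed ratio = 1425/1312

1425/1312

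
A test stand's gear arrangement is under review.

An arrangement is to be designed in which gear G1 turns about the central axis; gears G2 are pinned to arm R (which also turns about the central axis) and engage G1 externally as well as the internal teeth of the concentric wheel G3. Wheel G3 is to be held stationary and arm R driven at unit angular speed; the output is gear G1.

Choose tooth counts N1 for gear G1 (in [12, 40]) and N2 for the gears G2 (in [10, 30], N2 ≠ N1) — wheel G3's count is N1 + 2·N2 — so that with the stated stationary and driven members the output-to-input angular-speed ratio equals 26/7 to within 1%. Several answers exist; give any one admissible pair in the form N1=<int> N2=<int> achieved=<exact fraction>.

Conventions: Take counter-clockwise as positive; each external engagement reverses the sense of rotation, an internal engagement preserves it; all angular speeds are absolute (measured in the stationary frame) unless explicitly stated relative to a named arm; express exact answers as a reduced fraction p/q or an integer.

N1=14 N2=12 achieved=26/7

class = planetary set [ratio 26/7 wanted; Willis about the carrier]
Willis with ω_ring = 0: ω_sun/ω_arm = (N1+N3)/N1; set equal to 26/7  ⇒  N3/N1 = 26/7 − 1 = 19/7
N3 = N1 + 2·N2  ⇒  N2/N1 = (N3/N1 − 1)/2 = (19/7 − 1)/2 = 6/7
smallest multiple with N1 ≥ 12 and N2 ≥ 10: k = 2  ⇒  N1 = 2·7 = 14, N2 = 2·6 = 12 (N1 ≤ 40, N2 ≤ 30, N2 ≠ N1 ✓), N3 = 14 + 2·12 = 38
check: (N1+N3)/N1 with N1 = 14, N3 = 38 gives 26/7; |achieved − target| = 0 ≤ 13/350 ✓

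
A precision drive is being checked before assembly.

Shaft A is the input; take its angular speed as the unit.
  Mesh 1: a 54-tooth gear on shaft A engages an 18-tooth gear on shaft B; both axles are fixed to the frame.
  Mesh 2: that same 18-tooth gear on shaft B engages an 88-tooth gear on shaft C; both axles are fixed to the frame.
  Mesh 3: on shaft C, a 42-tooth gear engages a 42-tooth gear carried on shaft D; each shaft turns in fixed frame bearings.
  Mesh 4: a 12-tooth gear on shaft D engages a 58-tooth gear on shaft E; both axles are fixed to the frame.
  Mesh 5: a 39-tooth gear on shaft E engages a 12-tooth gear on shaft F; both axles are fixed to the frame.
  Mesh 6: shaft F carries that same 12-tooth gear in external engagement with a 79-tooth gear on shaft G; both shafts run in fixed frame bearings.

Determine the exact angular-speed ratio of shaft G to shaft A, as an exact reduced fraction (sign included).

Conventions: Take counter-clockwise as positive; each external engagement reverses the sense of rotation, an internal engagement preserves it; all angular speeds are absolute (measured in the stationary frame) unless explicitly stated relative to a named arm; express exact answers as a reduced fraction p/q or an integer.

class = fixed-axis compound train [6 meshes; 6 ratios multiply, 6 sense flips]
mesh 1 [54T→18T]: running ratio 3, sense −
mesh 2 [18T→88T]: running ratio 27/44, sense +
mesh 3 [42T→42T]: running ratio 27/44, sense −
mesh 4 [12T→58T]: running ratio 81/638, sense +
mesh 5 [39T→12T]: running ratio 1053/2552, sense −
mesh 6 [12T→79T]: running ratio 3159/50402, sense +
ω_out/ω_in = 3159/50402

3159/50402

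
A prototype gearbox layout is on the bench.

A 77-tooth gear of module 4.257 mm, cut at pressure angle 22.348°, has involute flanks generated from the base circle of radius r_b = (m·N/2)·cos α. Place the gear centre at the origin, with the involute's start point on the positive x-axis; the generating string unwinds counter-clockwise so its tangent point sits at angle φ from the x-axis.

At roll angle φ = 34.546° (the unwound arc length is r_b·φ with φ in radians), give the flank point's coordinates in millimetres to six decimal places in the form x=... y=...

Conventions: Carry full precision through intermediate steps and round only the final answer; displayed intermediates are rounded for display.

x=176.683983 y=10.677957

topology: single-mesh involute geometry — m = 4.257, N = 77
pitch radius r_p = m·N/2 = 4.257·77/2 = 163.894500
base radius r_b = r_p·cos α = 163.894500·cos 22.348° = 151.584630
roll angle φ = 34.546° = 0.60294144 rad
x = r_b·(cos φ + φ·sin φ) = 176.683983
y = r_b·(sin φ − φ·cos φ) = 10.677957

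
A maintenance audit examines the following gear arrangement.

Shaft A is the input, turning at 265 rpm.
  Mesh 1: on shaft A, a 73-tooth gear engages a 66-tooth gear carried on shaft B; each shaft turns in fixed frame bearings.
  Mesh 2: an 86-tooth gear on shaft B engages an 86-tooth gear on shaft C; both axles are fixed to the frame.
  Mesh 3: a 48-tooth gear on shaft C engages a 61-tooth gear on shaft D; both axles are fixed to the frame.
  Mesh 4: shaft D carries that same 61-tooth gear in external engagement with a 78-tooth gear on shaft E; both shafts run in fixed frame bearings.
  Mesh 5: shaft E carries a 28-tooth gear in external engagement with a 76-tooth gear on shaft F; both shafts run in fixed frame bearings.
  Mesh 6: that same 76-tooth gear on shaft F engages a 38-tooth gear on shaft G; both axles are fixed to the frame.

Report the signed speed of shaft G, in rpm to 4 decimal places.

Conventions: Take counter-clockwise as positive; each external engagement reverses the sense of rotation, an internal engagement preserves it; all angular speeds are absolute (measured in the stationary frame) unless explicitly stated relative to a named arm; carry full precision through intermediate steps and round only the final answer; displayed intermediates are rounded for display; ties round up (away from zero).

6-mesh fixed-axis compound train (all bearings frame-fixed)
mesh 1 [73T→66T]: ω = 265.0000×73/66 = 293.1061 rpm, sense flips to −
mesh 2 [86T→86T]: ω = 293.1061×86/86 = 293.1061 rpm, sense flips to +
mesh 3 [48T→61T]: ω = 293.1061×48/61 = 230.6408 rpm, sense flips to −
mesh 4 [61T→78T]: ω = 230.6408×61/78 = 180.3730 rpm, sense flips to +
mesh 5 [28T→76T]: ω = 180.3730×28/76 = 66.4532 rpm, sense flips to −
mesh 6 [76T→38T]: ω = 66.4532×76/38 = 132.9064 rpm, sense flips to +
signed output speed = +132.9064 rpm

+132.9064 rpm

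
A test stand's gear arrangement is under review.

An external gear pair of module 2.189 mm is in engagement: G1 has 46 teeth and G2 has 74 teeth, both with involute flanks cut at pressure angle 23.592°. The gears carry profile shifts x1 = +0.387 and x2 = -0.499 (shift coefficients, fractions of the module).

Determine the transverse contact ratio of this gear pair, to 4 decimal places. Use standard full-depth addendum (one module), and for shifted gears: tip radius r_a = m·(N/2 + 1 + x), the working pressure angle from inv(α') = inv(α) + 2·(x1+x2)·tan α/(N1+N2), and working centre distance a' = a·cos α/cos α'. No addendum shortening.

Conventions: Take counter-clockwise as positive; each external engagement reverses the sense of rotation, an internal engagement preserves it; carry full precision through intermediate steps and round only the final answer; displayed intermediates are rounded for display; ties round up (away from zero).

recognized (one external pair, fixed centres): single-mesh tooth geometry, m = 2.189, N1 = 46, N2 = 74
base radii: r_b1 = 46.138928, r_b2 = 74.223493
tip radii: r_a1 = 53.383143, r_a2 = 82.089689
inv(α') = inv(23.592°) + 2·(+0.387-0.499)·tan α/(46+74) = 0.02414970  ⇒  α' = 23.34420°
a' = a·cos α / cos α' = 131.3400·cos 23.592°/cos 23.34420° = 131.093614
action lengths: √(r_a1²−r_b1²) = 26.850684, √(r_a2²−r_b2²) = 35.065511
base pitch p_b = π·m·cos α = 6.302162
CR = (26.850684 + 35.065511 − 131.093614·sin 23.34420°)/6.302162 = 1.581973
contact ratio ≈ 1.5820

1.5820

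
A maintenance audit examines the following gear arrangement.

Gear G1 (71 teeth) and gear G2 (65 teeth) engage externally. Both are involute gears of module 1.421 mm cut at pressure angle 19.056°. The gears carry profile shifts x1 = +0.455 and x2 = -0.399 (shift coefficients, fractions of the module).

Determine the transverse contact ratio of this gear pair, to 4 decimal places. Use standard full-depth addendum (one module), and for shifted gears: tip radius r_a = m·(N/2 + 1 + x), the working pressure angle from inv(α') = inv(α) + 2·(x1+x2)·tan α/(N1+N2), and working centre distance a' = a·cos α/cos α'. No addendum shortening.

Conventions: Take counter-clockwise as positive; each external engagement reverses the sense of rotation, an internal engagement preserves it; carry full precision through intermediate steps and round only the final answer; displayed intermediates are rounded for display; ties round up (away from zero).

class = single-mesh tooth geometry [involute pair 71T × 65T, m = 1.421]
base radii: r_b1 = 47.681083, r_b2 = 43.651695
tip radii: r_a1 = 52.513055, r_a2 = 47.036521
inv(α') = inv(19.056°) + 2·(+0.455-0.399)·tan α/(71+65) = 0.01311577  ⇒  α' = 19.19156°
a' = a·cos α / cos α' = 96.6280·cos 19.056°/cos 19.19156° = 96.707304
action lengths: √(r_a1²−r_b1²) = 22.003075, √(r_a2²−r_b2²) = 17.520383
base pitch p_b = π·m·cos α = 4.219564
CR = (22.003075 + 17.520383 − 96.707304·sin 19.19156°)/4.219564 = 1.832679
contact ratio ≈ 1.8327

1.8327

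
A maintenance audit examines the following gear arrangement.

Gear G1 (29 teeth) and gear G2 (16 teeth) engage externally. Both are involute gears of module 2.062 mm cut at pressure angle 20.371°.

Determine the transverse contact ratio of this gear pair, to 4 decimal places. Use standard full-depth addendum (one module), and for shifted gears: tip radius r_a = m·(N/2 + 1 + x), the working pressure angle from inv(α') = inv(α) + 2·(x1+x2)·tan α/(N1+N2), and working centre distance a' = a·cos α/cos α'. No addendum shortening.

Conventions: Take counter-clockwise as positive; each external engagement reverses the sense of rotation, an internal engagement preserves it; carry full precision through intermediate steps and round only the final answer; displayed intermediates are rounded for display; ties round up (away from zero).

topology: single-mesh involute geometry — m = 2.062, 29T/16T pair
base radii: r_b1 = 28.029066, r_b2 = 15.464312
tip radii: r_a1 = 31.961000, r_a2 = 18.558000
no profile shift: α' = α, a' = a
action lengths: √(r_a1²−r_b1²) = 15.358288, √(r_a2²−r_b2²) = 10.259357
base pitch p_b = π·m·cos α = 6.072821
CR = (15.358288 + 10.259357 − 46.395000·sin 20.37100°)/6.072821 = 1.559021
contact ratio ≈ 1.5590

1.5590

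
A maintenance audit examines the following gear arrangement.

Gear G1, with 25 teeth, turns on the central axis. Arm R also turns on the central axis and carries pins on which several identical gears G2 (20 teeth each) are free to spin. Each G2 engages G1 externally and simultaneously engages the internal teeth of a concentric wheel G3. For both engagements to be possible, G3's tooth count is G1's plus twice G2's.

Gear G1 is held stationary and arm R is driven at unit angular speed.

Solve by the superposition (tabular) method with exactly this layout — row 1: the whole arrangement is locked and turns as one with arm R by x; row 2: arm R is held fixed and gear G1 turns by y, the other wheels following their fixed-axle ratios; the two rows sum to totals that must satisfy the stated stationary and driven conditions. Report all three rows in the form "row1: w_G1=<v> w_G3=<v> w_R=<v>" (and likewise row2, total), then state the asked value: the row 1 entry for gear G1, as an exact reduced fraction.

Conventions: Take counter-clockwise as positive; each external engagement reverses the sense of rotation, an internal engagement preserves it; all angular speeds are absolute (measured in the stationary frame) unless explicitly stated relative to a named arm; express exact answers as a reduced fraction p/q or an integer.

class = planetary set [G3 = 25+2·20 = 65; Willis about the carrier]
row 1 (train locked, turned with arm): all members turn x
row 2 (arm held, sun turns y): ω_ring = −(25/65)·y, ω_arm = 0
boundary: total ω_sun = x + y = 0 and total ω_arm = x = 1  ⇒  y = -1, x = 1
row 2 ring = −(25/65)·(-1) = 5/13
totals (row 1 + row 2): sun 1 + (-1) = 0, ring 1 + 5/13 = 18/13, arm 1 + 0 = 1
asked cell (row1, sun) = 1

row1: w_G1=1 w_G3=1 w_R=1
row2: w_G1=-1 w_G3=5/13 w_R=0
total: w_G1=0 w_G3=18/13 w_R=1
asked value: 1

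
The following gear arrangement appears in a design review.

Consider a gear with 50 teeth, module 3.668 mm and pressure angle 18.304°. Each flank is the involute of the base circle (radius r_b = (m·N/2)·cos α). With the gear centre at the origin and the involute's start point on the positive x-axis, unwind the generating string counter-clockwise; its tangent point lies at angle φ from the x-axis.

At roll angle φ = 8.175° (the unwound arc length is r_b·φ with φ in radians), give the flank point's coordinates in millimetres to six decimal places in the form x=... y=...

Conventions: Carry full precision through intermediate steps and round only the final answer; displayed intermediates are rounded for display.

class = single-mesh tooth geometry [base-circle involute, m = 3.668, 50T]
pitch radius r_p = m·N/2 = 3.668·50/2 = 91.700000
base radius r_b = r_p·cos α = 91.700000·cos 18.304° = 87.060306
roll angle φ = 8.175° = 0.14268067 rad
x = r_b·(cos φ + φ·sin φ) = 87.941978
y = r_b·(sin φ − φ·cos φ) = 0.084122

x=87.941978 y=0.084122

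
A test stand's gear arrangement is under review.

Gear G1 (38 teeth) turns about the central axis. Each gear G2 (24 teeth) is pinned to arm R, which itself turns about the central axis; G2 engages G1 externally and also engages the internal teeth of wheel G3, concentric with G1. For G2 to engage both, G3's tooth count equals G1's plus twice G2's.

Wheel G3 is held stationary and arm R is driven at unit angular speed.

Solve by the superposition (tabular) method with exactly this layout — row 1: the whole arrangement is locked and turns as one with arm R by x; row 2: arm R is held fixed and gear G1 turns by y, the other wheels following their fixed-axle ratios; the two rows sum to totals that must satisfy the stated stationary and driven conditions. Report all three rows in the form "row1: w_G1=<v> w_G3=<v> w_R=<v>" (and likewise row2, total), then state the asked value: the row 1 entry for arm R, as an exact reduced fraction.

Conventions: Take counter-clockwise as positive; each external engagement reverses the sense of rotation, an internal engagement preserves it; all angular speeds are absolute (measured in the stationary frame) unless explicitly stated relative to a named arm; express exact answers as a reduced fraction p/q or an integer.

topology: planetary set — G1 38T / G2 24T / G3 86T, arm = carrier (Willis)
row 1 (train locked, turned with arm): all members turn x
row 2: sun turns y, ring = −(38/86)·y, arm 0
boundary: total ω_ring = x − (38/86)·y = 0 and total ω_arm = x = 1  ⇒  y = 43/19, x = 1
row 2 ring = −(38/86)·43/19 = -1
totals (row 1 + row 2): sun 1 + 43/19 = 62/19, ring 1 + (-1) = 0, arm 1 + 0 = 1
asked cell (row1, arm) = 1

row1: w_G1=1 w_G3=1 w_R=1
row2: w_G1=43/19 w_G3=-1 w_R=0
total: w_G1=62/19 w_G3=0 w_R=1
asked value: 1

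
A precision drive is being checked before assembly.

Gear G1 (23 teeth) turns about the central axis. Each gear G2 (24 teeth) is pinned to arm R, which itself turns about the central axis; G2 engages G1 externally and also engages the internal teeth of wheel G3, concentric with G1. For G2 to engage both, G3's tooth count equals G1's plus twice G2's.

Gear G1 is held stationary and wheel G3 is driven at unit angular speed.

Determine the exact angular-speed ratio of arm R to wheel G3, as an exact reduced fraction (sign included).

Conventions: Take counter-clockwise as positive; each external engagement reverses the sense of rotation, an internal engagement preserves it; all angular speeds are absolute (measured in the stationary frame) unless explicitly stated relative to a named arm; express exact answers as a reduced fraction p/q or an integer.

71/94

class = planetary set [G3 = 23+2·24 = 71; Willis about the carrier]
ring teeth: 23 + 2·24 = 71
23(ω_sun−ω_arm) = −71(ω_ring−ω_arm),  ω_sun = 0, ω_ring = 1
23(0−ω_arm) = −71(1−ω_arm)  ⇒  94·ω_arm = 71  ⇒  ω_arm = 71/94
ω_out/ω_in = 71/94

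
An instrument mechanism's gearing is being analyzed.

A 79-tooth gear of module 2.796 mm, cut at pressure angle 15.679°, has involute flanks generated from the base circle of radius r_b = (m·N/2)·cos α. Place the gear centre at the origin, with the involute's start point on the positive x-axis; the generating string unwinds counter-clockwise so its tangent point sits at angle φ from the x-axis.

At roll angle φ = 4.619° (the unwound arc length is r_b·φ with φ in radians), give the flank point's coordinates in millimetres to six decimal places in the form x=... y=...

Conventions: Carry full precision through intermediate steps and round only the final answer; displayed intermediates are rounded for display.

x=106.677518 y=0.018558

single-mesh involute tooth geometry (79T wheel at module 2.796)
pitch radius r_p = m·N/2 = 2.796·79/2 = 110.442000
base radius r_b = r_p·cos α = 110.442000·cos 15.679° = 106.332548
roll angle φ = 4.619° = 0.08061676 rad
x = r_b·(cos φ + φ·sin φ) = 106.677518
y = r_b·(sin φ − φ·cos φ) = 0.018558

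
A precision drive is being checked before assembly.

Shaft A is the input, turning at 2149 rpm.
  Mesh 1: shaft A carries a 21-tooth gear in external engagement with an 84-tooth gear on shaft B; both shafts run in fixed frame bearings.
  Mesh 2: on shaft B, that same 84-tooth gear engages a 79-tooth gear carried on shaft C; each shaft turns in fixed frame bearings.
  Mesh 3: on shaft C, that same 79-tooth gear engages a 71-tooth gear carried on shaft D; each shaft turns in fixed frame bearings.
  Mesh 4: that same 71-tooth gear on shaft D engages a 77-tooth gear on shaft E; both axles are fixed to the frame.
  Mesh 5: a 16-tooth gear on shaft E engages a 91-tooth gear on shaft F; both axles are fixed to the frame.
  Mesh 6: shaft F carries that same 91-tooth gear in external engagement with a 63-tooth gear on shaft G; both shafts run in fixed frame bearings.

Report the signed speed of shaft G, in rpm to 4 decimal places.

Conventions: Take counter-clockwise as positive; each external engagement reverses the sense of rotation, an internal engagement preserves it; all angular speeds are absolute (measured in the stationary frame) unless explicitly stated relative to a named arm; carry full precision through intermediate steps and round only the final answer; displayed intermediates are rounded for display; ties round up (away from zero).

+148.8485 rpm

6-mesh fixed-axis compound train (all bearings frame-fixed)
mesh 1 [21T→84T]: ω = 2149.0000×21/84 = 537.2500 rpm, sense flips to −
mesh 2 [84T→79T]: ω = 537.2500×84/79 = 571.2532 rpm, sense flips to +
mesh 3 [79T→71T]: ω = 571.2532×79/71 = 635.6197 rpm, sense flips to −
mesh 4 [71T→77T]: ω = 635.6197×71/77 = 586.0909 rpm, sense flips to +
mesh 5 [16T→91T]: ω = 586.0909×16/91 = 103.0490 rpm, sense flips to −
mesh 6 [91T→63T]: ω = 103.0490×91/63 = 148.8485 rpm, sense flips to +
signed output speed = +148.8485 rpm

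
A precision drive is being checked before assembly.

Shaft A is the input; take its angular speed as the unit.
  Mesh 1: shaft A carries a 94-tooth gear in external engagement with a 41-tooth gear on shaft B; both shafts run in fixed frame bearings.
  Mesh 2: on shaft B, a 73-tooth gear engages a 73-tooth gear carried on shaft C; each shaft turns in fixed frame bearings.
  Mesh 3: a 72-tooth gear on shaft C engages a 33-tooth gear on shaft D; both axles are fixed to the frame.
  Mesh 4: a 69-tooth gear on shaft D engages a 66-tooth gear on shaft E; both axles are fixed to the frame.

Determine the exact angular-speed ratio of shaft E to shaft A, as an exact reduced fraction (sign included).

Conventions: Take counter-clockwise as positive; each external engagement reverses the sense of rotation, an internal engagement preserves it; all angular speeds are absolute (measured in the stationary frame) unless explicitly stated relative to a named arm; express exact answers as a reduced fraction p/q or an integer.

25944/4961

class = fixed-axis compound train [4 meshes; 4 ratios multiply, 4 sense flips]
mesh 1 [94T→41T]: running ratio 94/41, sense −
mesh 2 [73T→73T]: running ratio 94/41, sense +
mesh 3 [72T→33T]: running ratio 2256/451, sense −
mesh 4 [69T→66T]: running ratio 25944/4961, sense +
ω_out/ω_in = 25944/4961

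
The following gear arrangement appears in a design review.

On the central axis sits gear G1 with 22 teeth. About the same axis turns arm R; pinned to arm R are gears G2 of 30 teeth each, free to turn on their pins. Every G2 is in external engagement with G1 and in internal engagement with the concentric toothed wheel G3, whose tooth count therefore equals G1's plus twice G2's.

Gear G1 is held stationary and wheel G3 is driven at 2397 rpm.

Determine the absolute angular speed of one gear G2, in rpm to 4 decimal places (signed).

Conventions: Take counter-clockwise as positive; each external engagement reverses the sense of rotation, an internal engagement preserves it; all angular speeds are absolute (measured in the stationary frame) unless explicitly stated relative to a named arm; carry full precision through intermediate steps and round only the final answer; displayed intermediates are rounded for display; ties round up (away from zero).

topology: planetary set — G1 22T / G2 30T / G3 82T, arm = carrier (Willis)
normalise by the input: solve with ω_ring = 1, then scale by 2397 rpm
ring teeth: 22 + 2·30 = 82
22(ω_sun−ω_arm) = −82(ω_ring−ω_arm),  ω_sun = 0, ω_ring = 1
22(0−ω_arm) = −82(1−ω_arm)  ⇒  104·ω_arm = 82  ⇒  ω_arm = 41/52
sun–planet mesh: 22·(0−41/52) = −30·(ω_p−ω_arm)  ⇒  ω_p−ω_arm = 451/780
ω_p = 41/52 + 451/780 = 41/30
scale: ω_p = 41/30 × 2397 rpm = +3275.9000 rpm

+3275.9000 rpm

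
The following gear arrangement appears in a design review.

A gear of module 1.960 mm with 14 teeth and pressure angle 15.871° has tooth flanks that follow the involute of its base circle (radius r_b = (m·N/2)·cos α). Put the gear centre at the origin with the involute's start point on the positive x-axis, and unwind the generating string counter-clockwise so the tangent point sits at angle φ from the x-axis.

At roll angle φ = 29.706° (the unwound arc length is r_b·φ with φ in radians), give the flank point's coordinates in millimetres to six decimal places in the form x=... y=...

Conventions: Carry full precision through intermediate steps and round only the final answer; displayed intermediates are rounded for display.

class = single-mesh tooth geometry [base-circle involute, m = 1.960, 14T]
pitch radius r_p = m·N/2 = 1.960·14/2 = 13.720000
base radius r_b = r_p·cos α = 13.720000·cos 15.871° = 13.196992
roll angle φ = 29.706° = 0.51846751 rad
x = r_b·(cos φ + φ·sin φ) = 14.853293
y = r_b·(sin φ − φ·cos φ) = 0.596759

x=14.853293 y=0.596759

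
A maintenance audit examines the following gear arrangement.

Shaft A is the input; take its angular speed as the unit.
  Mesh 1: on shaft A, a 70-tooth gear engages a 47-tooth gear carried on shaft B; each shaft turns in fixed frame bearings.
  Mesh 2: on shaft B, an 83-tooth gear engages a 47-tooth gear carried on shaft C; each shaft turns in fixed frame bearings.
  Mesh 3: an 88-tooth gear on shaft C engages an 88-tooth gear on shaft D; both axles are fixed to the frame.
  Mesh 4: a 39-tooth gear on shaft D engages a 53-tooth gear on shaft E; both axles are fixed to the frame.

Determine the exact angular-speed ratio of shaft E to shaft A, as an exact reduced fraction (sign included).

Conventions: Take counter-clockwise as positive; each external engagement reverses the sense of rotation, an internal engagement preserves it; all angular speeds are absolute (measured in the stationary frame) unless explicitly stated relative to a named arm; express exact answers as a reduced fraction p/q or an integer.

226590/117077

class = fixed-axis compound train [4 meshes; 4 ratios multiply, 4 sense flips]
mesh 1 [70T→47T]: running ratio 70/47, sense −
mesh 2 [83T→47T]: running ratio 5810/2209, sense +
mesh 3 [88T→88T]: running ratio 5810/2209, sense −
mesh 4 [39T→53T]: running ratio 226590/117077, sense +
ω_out/ω_in = 226590/117077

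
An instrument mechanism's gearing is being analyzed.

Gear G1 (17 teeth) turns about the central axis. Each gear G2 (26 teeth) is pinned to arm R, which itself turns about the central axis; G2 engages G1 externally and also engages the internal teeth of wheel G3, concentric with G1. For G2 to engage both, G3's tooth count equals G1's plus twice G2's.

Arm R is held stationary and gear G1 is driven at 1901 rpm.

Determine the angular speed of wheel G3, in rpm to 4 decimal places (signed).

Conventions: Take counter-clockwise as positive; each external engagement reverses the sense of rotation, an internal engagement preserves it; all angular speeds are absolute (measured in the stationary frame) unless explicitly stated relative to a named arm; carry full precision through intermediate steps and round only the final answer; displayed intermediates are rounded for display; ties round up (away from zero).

-468.3623 rpm

planetary set (17T centre, 26T on arm, 69T internal) — Willis relation
normalise by the input: solve with ω_sun = 1, then scale by 1901 rpm
ring teeth: 17 + 2·26 = 69
17(ω_sun−ω_arm) = −69(ω_ring−ω_arm),  ω_arm = 0, ω_sun = 1
ω_ring = 0 − (17/69)(1−0) = -17/69
scale: ω_ring = -17/69 × 1901 rpm = -468.3623 rpm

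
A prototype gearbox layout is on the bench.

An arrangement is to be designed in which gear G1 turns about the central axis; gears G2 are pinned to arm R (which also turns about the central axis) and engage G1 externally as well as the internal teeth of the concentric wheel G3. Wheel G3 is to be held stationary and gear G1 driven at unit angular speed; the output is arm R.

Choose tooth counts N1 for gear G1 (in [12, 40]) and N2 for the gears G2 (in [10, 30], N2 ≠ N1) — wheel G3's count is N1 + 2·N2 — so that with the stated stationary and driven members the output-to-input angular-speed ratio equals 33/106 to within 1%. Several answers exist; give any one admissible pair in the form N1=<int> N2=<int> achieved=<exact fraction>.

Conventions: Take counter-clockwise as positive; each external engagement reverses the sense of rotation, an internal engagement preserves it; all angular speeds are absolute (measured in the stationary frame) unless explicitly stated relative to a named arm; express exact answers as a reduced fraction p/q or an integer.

N1=33 N2=20 achieved=33/106

design class (target 33/106): planetary set
Willis with ω_ring = 0: ω_arm/ω_sun = N1/(N1+N3); set equal to 33/106  ⇒  N3/N1 = 1/(33/106) − 1 = 73/33
N3 = N1 + 2·N2  ⇒  N2/N1 = (N3/N1 − 1)/2 = (73/33 − 1)/2 = 20/33
smallest multiple with N1 ≥ 12 and N2 ≥ 10: k = 1  ⇒  N1 = 1·33 = 33, N2 = 1·20 = 20 (N1 ≤ 40, N2 ≤ 30, N2 ≠ N1 ✓), N3 = 33 + 2·20 = 73
check: N1/(N1+N3) with N1 = 33, N3 = 73 gives 33/106; |achieved − target| = 0 ≤ 33/10600 ✓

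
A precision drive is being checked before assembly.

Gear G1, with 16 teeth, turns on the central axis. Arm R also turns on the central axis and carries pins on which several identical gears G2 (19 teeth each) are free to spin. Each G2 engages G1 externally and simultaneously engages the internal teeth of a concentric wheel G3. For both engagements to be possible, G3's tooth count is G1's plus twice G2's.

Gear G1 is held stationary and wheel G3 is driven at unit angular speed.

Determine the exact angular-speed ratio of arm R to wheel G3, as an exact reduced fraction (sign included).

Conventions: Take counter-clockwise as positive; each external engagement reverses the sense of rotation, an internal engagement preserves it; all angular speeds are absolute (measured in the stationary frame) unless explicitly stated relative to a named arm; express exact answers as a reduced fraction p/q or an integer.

27/35

class = planetary set [G3 = 16+2·19 = 54; Willis about the carrier]
ring teeth: 16 + 2·19 = 54
16(ω_sun−ω_arm) = −54(ω_ring−ω_arm),  ω_sun = 0, ω_ring = 1
16(0−ω_arm) = −54(1−ω_arm)  ⇒  70·ω_arm = 54  ⇒  ω_arm = 27/35
ω_out/ω_in = 27/35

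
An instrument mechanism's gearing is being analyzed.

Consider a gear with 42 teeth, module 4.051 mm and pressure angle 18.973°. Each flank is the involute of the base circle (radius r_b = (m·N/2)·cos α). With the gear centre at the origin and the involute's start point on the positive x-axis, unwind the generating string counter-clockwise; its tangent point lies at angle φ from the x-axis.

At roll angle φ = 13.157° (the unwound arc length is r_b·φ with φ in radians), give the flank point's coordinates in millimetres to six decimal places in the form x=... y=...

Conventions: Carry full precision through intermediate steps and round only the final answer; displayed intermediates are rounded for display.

topology: single-mesh involute geometry — m = 4.051, N = 42
pitch radius r_p = m·N/2 = 4.051·42/2 = 85.071000
base radius r_b = r_p·cos α = 85.071000·cos 18.973° = 80.449253
roll angle φ = 13.157° = 0.22963297 rad
x = r_b·(cos φ + φ·sin φ) = 82.542470
y = r_b·(sin φ − φ·cos φ) = 0.323007

x=82.542470 y=0.323007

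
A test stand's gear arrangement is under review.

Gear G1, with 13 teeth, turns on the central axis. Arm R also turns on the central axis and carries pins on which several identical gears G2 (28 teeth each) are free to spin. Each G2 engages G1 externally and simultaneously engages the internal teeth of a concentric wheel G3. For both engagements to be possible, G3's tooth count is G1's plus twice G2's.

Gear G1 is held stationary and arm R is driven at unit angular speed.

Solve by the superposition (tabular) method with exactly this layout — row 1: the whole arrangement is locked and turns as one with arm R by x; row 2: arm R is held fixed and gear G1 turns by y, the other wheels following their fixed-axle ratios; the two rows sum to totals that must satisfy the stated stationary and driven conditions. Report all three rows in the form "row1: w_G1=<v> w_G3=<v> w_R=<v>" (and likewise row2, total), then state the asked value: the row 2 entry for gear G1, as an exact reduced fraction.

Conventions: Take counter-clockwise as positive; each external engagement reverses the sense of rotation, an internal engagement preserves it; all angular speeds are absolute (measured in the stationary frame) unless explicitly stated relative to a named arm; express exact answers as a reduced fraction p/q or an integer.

recognized (axles ride arm R): planetary set, 13/28/69 teeth
row 1: whole set turns with the arm by x
row 2: sun turns y, ring = −(13/69)·y, arm 0
boundary: total ω_sun = x + y = 0 and total ω_arm = x = 1  ⇒  y = -1, x = 1
row 2 ring = −(13/69)·(-1) = 13/69
totals (row 1 + row 2): sun 1 + (-1) = 0, ring 1 + 13/69 = 82/69, arm 1 + 0 = 1
asked cell (row2, sun) = -1

row1: w_G1=1 w_G3=1 w_R=1
row2: w_G1=-1 w_G3=13/69 w_R=0
total: w_G1=0 w_G3=82/69 w_R=1
asked value: -1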